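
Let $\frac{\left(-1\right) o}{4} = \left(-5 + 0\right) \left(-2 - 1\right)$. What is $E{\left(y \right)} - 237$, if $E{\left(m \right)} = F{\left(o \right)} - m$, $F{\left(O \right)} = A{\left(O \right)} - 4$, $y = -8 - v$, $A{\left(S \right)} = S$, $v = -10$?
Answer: $-303$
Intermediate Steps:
$o = -60$ ($o = - 4 \left(-5 + 0\right) \left(-2 - 1\right) = - 4 \left(\left(-5\right) \left(-3\right)\right) = \left(-4\right) 15 = -60$)
$y = 2$ ($y = -8 - -10 = -8 + 10 = 2$)
$F{\left(O \right)} = -4 + O$ ($F{\left(O \right)} = O - 4 = -4 + O$)
$E{\left(m \right)} = -64 - m$ ($E{\left(m \right)} = \left(-4 - 60\right) - m = -64 - m$)
$E{\left(y \right)} - 237 = \left(-64 - 2\right) - 237 = -66 - 237 = -303$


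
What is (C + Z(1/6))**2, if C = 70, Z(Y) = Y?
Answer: 177241/36 ≈ 4923.4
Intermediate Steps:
(C + Z(1/6))**2 = (70 + 1/6)**2 = (421/6)**2 = 177241/36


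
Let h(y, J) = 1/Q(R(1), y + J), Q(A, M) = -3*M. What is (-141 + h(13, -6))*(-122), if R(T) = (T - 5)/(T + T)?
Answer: 361364/21 ≈ 17208.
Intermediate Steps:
R(T) = (-5 + T)/(2*T) (R(T) = (-5 + T)/((2*T)) = (-5 + T)*(1/(2*T)) = (-5 + T)/(2*T))
h(y, J) = 1/(-3*J - 3*y) (h(y, J) = 1/(-3*(y + J)) = 1/(-3*(J + y)) = 1/(-3*J - 3*y))
(-141 + h(13, -6))*(-122) = (-141 + 1/(3*(-1*(-6) - 1*13)))*(-122) = (-141 + 1/(3*(6 - 13)))*(-122) = (-141 + (⅓)/(-7))*(-122) = (-141 + (⅓)*(-⅐))*(-122) = (-141 - 1/21)*(-122) = -2962/21*(-122) = 361364/21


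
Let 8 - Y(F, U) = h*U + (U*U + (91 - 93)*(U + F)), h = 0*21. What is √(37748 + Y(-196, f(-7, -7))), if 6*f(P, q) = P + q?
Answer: √336185/3 ≈ 193.27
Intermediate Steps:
f(P, q) = P/6 + q/6 (f(P, q) = (P + q)/6 = P/6 + q/6)
h = 0
Y(F, U) = 8 - U² + 2*F + 2*U (Y(F, U) = 8 - (0*U + (U*U + (91 - 93)*(U + F))) = 8 - (0 + (U² - 2*(F + U))) = 8 - (0 + (U² + (-2*F - 2*U))) = 8 - (0 + (U² - 2*F - 2*U)) = 8 - (U² - 2*F - 2*U) = 8 + (-U² + 2*F + 2*U) = 8 - U² + 2*F + 2*U)
√(37748 + Y(-196, f(-7, -7))) = √(37748 + (8 - ((⅙)*(-7) + (⅙)*(-7))² + 2*(-196) + 2*((⅙)*(-7) + (⅙)*(-7)))) = √(37748 + (8 - (-7/6 - 7/6)² - 392 + 2*(-7/6 - 7/6))) = √(37748 + (8 - (-7/3)² - 392 + 2*(-7/3))) = √(37748 + (8 - 1*49/9 - 392 - 14/3)) = √(37748 + (8 - 49/9 - 392 - 14/3)) = √(37748 - 3547/9) = √(336185/9) = √336185/3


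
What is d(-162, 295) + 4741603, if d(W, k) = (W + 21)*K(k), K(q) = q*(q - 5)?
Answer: -7320947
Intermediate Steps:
K(q) = q*(-5 + q)
d(W, k) = k*(-5 + k)*(21 + W) (d(W, k) = (W + 21)*(k*(-5 + k)) = (21 + W)*(k*(-5 + k)) = k*(-5 + k)*(21 + W))
d(-162, 295) + 4741603 = 295*(-5 + 295)*(21 - 162) + 4741603 = 295*290*(-141) + 4741603 = -12062550 + 4741603 = -7320947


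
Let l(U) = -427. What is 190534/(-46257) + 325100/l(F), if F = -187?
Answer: -15119508718/19751739 ≈ -765.48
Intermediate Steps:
190534/(-46257) + 325100/l(F) = 190534/(-46257) + 325100/(-427) = 190534*(-1/46257) + 325100*(-1/427) = -190534/46257 - 325100/427 = -15119508718/19751739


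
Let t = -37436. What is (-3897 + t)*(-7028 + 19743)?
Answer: -525549095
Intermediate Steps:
(-3897 + t)*(-7028 + 19743) = (-3897 - 37436)*(-7028 + 19743) = -41333*12715 = -525549095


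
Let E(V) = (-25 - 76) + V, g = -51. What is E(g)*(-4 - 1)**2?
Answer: -3800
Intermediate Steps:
E(V) = -101 + V
E(g)*(-4 - 1)**2 = (-101 - 51)*(-4 - 1)**2 = -152*(-5)**2 = -152*25 = -3800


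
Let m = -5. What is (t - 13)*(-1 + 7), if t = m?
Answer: -108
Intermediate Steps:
t = -5
(t - 13)*(-1 + 7) = (-5 - 13)*(-1 + 7) = -18*6 = -108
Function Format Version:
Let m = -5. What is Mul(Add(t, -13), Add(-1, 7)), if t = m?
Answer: -108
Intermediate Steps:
t = -5
Mul(Add(t, -13), Add(-1, 7)) = Mul(Add(-5, -13), Add(-1, 7)) = Mul(-18, 6) = -108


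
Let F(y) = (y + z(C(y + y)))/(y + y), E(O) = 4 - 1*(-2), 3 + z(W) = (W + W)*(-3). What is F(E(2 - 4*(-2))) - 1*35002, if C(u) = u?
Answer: -140031/4 ≈ -35008.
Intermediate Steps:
z(W) = -3 - 6*W (z(W) = -3 + (W + W)*(-3) = -3 + (2*W)*(-3) = -3 - 6*W)
E(O) = 6 (E(O) = 4 + 2 = 6)
F(y) = (-3 - 11*y)/(2*y) (F(y) = (y + (-3 - 6*(y + y)))/(y + y) = (y + (-3 - 12*y))/((2*y)) = (y + (-3 - 12*y))*(1/(2*y)) = (-3 - 11*y)*(1/(2*y)) = (-3 - 11*y)/(2*y))
F(E(2 - 4*(-2))) - 1*35002 = (1/2)*(-3 - 11*6)/6 - 1*35002 = (1/2)*(1/6)*(-3 - 66) - 35002 = (1/2)*(1/6)*(-69) - 35002 = -23/4 - 35002 = -140031/4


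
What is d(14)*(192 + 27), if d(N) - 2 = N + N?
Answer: 6570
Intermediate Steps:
d(N) = 2 + 2*N (d(N) = 2 + (N + N) = 2 + 2*N)
d(14)*(192 + 27) = (2 + 2*14)*(192 + 27) = (2 + 28)*219 = 30*219 = 6570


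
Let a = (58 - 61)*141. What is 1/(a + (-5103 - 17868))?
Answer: -1/23394 ≈ -4.2746e-5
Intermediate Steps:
a = -423 (a = -3*141 = -423)
1/(a + (-5103 - 17868)) = 1/(-423 + (-5103 - 17868)) = 1/(-423 - 22971) = 1/(-23394) = -1/23394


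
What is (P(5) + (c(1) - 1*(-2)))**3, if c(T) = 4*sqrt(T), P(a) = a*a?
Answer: 29791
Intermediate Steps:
P(a) = a**2
(P(5) + (c(1) - 1*(-2)))**3 = (5**2 + (4*sqrt(1) - 1*(-2)))**3 = (25 + (4*1 + 2))**3 = (25 + (4 + 2))**3 = (25 + 6)**3 = 31**3 = 29791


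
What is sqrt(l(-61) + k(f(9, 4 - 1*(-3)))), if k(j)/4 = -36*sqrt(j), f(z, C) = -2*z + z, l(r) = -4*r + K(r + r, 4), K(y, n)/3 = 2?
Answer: sqrt(250 - 432*I) ≈ 19.354 - 11.161*I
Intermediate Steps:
K(y, n) = 6 (K(y, n) = 3*2 = 6)
l(r) = 6 - 4*r (l(r) = -4*r + 6 = 6 - 4*r)
f(z, C) = -z
k(j) = -144*sqrt(j) (k(j) = 4*(-36*sqrt(j)) = -144*sqrt(j))
sqrt(l(-61) + k(f(9, 4 - 1*(-3)))) = sqrt((6 - 4*(-61)) - 144*3*I) = sqrt((6 + 244) - 432*I) = sqrt(250 - 432*I)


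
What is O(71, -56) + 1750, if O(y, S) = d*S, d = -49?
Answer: 4494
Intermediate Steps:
O(y, S) = -49*S
O(71, -56) + 1750 = -49*(-56) + 1750 = 2744 + 1750 = 4494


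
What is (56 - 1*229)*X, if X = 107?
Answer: -18511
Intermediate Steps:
(56 - 1*229)*X = (56 - 1*229)*107 = (56 - 229)*107 = -173*107 = -18511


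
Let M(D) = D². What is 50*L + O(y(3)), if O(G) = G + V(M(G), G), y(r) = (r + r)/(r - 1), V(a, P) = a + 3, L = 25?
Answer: 1265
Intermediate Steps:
V(a, P) = 3 + a
y(r) = 2*r/(-1 + r) (y(r) = (2*r)/(-1 + r) = 2*r/(-1 + r))
O(G) = 3 + G + G² (O(G) = G + (3 + G²) = 3 + G + G²)
50*L + O(y(3)) = 50*25 + (3 + 2*3/(-1 + 3) + (2*3/(-1 + 3))²) = 1250 + (3 + 2*3/2 + (2*3/2)²) = 1250 + (3 + 2*3*(½) + (2*3*(½))²) = 1250 + (3 + 3 + 3²) = 1250 + (3 + 3 + 9) = 1250 + 15 = 1265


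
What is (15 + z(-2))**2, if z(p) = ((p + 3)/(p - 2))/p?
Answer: 14641/64 ≈ 228.77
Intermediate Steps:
z(p) = (3 + p)/(p*(-2 + p)) (z(p) = ((3 + p)/(-2 + p))/p = (3 + p)/(p*(-2 + p)))
(15 + z(-2))**2 = (15 + (3 - 2)/((-2)*(-2 - 2)))**2 = (15 - 1/2*1/(-4))**2 = (15 - 1/2*(-1/4)*1)**2 = (15 + 1/8)**2 = (121/8)**2 = 14641/64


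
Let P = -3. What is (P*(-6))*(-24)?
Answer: -432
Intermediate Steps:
(P*(-6))*(-24) = -3*(-6)*(-24) = 18*(-24) = -432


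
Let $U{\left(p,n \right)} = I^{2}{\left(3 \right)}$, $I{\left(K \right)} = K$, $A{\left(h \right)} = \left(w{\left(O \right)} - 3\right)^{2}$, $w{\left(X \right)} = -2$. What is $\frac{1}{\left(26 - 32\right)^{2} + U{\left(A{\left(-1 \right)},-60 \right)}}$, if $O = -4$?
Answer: $\frac{1}{45} \approx 0.022222$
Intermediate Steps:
$A{\left(h \right)} = 25$ ($A{\left(h \right)} = \left(-2 - 3\right)^{2} = \left(-5\right)^{2} = 25$)
$U{\left(p,n \right)} = 9$ ($U{\left(p,n \right)} = 3^{2} = 9$)
$\frac{1}{\left(26 - 32\right)^{2} + U{\left(A{\left(-1 \right)},-60 \right)}} = \frac{1}{\left(26 - 32\right)^{2} + 9} = \frac{1}{\left(-6\right)^{2} + 9} = \frac{1}{36 + 9} = \frac{1}{45}$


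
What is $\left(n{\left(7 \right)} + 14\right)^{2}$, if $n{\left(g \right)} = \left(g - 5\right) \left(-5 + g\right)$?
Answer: $324$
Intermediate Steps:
$n{\left(g \right)} = \left(-5 + g\right)^{2}$ ($n{\left(g \right)} = \left(-5 + g\right) \left(-5 + g\right) = \left(-5 + g\right)^{2}$)
$\left(n{\left(7 \right)} + 14\right)^{2} = \left(\left(-5 + 7\right)^{2} + 14\right)^{2} = \left(2^{2} + 14\right)^{2} = \left(4 + 14\right)^{2} = 18^{2} = 324$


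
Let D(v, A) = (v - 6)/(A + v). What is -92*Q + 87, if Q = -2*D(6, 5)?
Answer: 87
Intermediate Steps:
D(v, A) = (-6 + v)/(A + v)
Q = 0 (Q = -2*(-6 + 6)/(5 + 6) = -2*0/11 = -2*0 = 0)
-92*Q + 87 = -92*0 + 87 = 0 + 87 = 87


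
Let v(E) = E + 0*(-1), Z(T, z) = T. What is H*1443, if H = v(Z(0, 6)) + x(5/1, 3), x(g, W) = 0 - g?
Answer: -7215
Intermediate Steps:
v(E) = E (v(E) = E + 0 = E)
x(g, W) = -g
H = -5 (H = 0 - 5/1 = 0 - 5 = -5)
H*1443 = -5*1443 = -7215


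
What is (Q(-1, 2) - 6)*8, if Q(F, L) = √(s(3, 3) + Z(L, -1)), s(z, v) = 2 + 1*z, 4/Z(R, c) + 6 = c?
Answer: -48 + 8*√217/7 ≈ -31.165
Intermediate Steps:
Z(R, c) = 4/(-6 + c)
s(z, v) = 2 + z
Q(F, L) = √217/7 (Q(F, L) = √((2 + 3) + 4/(-6 - 1)) = √(5 + 4/(-7)) = √(5 + 4*(-⅐)) = √(5 - 4/7) = √(31/7) = √217/7)
(Q(-1, 2) - 6)*8 = (√217/7 - 6)*8 = (-6 + √217/7)*8 = -48 + 8*√217/7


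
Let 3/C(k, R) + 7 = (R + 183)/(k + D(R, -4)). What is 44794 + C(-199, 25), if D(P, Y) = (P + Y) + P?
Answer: 57291067/1279 ≈ 44794.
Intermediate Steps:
D(P, Y) = Y + 2*P
C(k, R) = 3/(-7 + (183 + R)/(-4 + k + 2*R)) (C(k, R) = 3/(-7 + (R + 183)/(k + (-4 + 2*R))) = 3/(-7 + (183 + R)/(-4 + k + 2*R)))
44794 + C(-199, 25) = 44794 + 3*(-4 - 199 + 2*25)/(211 - 13*25 - 7*(-199)) = 44794 + 3*(-4 - 199 + 50)/(211 - 325 + 1393) = 44794 + 3*(-153)/1279 = 44794 + 3*(1/1279)*(-153) = 44794 - 459/1279 = 57291067/1279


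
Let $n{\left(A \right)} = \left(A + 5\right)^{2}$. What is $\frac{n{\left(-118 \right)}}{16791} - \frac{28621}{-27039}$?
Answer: $\frac{91759578}{50445761} \approx 1.819$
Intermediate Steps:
$n{\left(A \right)} = \left(5 + A\right)^{2}$
$\frac{n{\left(-118 \right)}}{16791} - \frac{28621}{-27039} = \frac{\left(5 - 118\right)^{2}}{16791} - \frac{28621}{-27039} = \left(-113\right)^{2} \cdot \frac{1}{16791} - - \frac{28621}{27039} = 12769 \cdot \frac{1}{16791} + \frac{28621}{27039} = \frac{12769}{16791} + \frac{28621}{27039} = \frac{91759578}{50445761}$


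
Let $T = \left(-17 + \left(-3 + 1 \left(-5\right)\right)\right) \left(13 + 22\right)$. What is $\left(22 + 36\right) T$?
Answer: $-50750$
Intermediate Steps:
$T = -875$ ($T = \left(-17 - 8\right) 35 = \left(-25\right) 35 = -875$)
$\left(22 + 36\right) T = \left(22 + 36\right) \left(-875\right) = 58 \left(-875\right) = -50750$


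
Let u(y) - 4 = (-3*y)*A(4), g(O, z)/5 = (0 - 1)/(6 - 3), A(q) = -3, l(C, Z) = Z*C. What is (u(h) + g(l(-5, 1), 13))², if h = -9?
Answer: 55696/9 ≈ 6188.4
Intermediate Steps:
l(C, Z) = C*Z
g(O, z) = -5/3 (g(O, z) = 5*((0 - 1)/(6 - 3)) = 5*(-1/3) = 5*(-1*⅓) = 5*(-⅓) = -5/3)
u(y) = 4 + 9*y (u(y) = 4 - 3*y*(-3) = 4 + 9*y)
(u(h) + g(l(-5, 1), 13))² = ((4 + 9*(-9)) - 5/3)² = ((4 - 81) - 5/3)² = (-77 - 5/3)² = (-236/3)² = 55696/9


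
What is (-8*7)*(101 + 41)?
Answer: -7952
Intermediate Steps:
(-8*7)*(101 + 41) = -56*142 = -7952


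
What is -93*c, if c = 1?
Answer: -93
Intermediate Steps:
-93*c = -93*1 = -93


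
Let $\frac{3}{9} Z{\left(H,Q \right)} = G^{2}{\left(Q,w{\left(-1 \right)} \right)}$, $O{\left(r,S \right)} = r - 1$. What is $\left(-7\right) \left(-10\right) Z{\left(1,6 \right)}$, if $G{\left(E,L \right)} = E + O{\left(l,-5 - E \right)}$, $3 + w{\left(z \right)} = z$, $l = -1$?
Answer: $3360$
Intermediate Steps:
$O{\left(r,S \right)} = -1 + r$ ($O{\left(r,S \right)} = r - 1 = -1 + r$)
$w{\left(z \right)} = -3 + z$
$G{\left(E,L \right)} = -2 + E$ ($G{\left(E,L \right)} = E - 2 = -2 + E$)
$Z{\left(H,Q \right)} = 3 \left(-2 + Q\right)^{2}$
$\left(-7\right) \left(-10\right) Z{\left(1,6 \right)} = \left(-7\right) \left(-10\right) 3 \left(-2 + 6\right)^{2} = 70 \cdot 3 \cdot 4^{2} = 70 \cdot 3 \cdot 16 = 70 \cdot 48 = 3360$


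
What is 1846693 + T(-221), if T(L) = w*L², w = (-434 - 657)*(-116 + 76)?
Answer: 2133267933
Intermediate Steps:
w = 43640 (w = -1091*(-40) = 43640)
T(L) = 43640*L²
1846693 + T(-221) = 1846693 + 43640*(-221)² = 1846693 + 43640*48841 = 1846693 + 2131421240 = 2133267933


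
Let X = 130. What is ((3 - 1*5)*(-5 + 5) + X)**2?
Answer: 16900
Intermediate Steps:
((3 - 1*5)*(-5 + 5) + X)**2 = ((3 - 1*5)*(-5 + 5) + 130)**2 = ((3 - 5)*0 + 130)**2 = (-2*0 + 130)**2 = (0 + 130)**2 = 130**2 = 16900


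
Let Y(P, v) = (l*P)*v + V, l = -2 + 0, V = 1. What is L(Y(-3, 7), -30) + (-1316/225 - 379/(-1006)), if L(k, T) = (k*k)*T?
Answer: -12556873121/226350 ≈ -55476.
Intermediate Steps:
l = -2
Y(P, v) = 1 - 2*P*v (Y(P, v) = (-2*P)*v + 1 = -2*P*v + 1 = 1 - 2*P*v)
L(k, T) = T*k² (L(k, T) = k²*T = T*k²)
L(Y(-3, 7), -30) + (-1316/225 - 379/(-1006)) = -30*(1 - 2*(-3)*7)² + (-1316/225 - 379/(-1006)) = -30*(1 + 42)² + (-1316*1/225 - 379*(-1/1006)) = -30*43² + (-1316/225 + 379/1006) = -30*1849 - 1238621/226350 = -55470 - 1238621/226350 = -12556873121/226350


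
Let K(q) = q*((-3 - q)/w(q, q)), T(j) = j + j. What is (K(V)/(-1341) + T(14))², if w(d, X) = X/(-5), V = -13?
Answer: 1413609604/1798281 ≈ 786.09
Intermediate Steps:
T(j) = 2*j
w(d, X) = -X/5 (w(d, X) = X*(-⅕) = -X/5)
K(q) = 15 + 5*q (K(q) = q*((-3 - q)/((-q/5))) = q*((-3 - q)*(-5/q)) = q*(-5*(-3 - q)/q) = 15 + 5*q)
(K(V)/(-1341) + T(14))² = ((15 + 5*(-13))/(-1341) + 2*14)² = ((15 - 65)*(-1/1341) + 28)² = (-50*(-1/1341) + 28)² = (50/1341 + 28)² = (37598/1341)² = 1413609604/1798281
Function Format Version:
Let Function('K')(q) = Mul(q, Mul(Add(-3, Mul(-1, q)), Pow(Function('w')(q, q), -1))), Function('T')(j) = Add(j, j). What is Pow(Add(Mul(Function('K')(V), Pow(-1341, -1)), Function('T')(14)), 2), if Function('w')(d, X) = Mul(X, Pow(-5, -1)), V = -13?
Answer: Rational(1413609604, 1798281) ≈ 786.09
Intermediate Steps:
Function('T')(j) = Mul(2, j)
Function('w')(d, X) = Mul(Rational(-1, 5), X) (Function('w')(d, X) = Mul(X, Rational(-1, 5)) = Mul(Rational(-1, 5), X))
Function('K')(q) = Add(15, Mul(5, q)) (Function('K')(q) = Mul(q, Mul(Add(-3, Mul(-1, q)), Pow(Mul(Rational(-1, 5), q), -1))) = Mul(q, Mul(Add(-3, Mul(-1, q)), Mul(-5, Pow(q, -1)))) = Mul(q, Mul(-5, Pow(q, -1), Add(-3, Mul(-1, q)))) = Add(15, Mul(5, q)))
Pow(Add(Mul(Function('K')(V), Pow(-1341, -1)), Function('T')(14)), 2) = Pow(Add(Mul(Add(15, Mul(5, -13)), Pow(-1341, -1)), Mul(2, 14)), 2) = Pow(Add(Mul(Add(15, -65), Rational(-1, 1341)), 28), 2) = Pow(Add(Mul(-50, Rational(-1, 1341)), 28), 2) = Pow(Add(Rational(50, 1341), 28), 2) = Pow(Rational(37598, 1341), 2) = Rational(1413609604, 1798281)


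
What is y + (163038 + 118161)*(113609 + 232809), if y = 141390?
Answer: 97412536572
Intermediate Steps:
y + (163038 + 118161)*(113609 + 232809) = 141390 + (163038 + 118161)*(113609 + 232809) = 141390 + 281199*346418 = 141390 + 97412395182 = 97412536572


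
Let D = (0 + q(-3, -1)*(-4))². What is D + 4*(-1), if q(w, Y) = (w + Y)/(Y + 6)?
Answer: 156/25 ≈ 6.2400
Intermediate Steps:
q(w, Y) = (Y + w)/(6 + Y)
D = 256/25 (D = (0 + ((-1 - 3)/(6 - 1))*(-4))² = (0 + (-4/5)*(-4))² = (0 + ((⅕)*(-4))*(-4))² = (0 - ⅘*(-4))² = (0 + 16/5)² = (16/5)² = 256/25 ≈ 10.240)
D + 4*(-1) = 256/25 + 4*(-1) = 256/25 - 4 = 156/25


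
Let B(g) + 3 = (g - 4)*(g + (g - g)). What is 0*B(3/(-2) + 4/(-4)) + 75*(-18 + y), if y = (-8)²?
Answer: 3450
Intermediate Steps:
y = 64
B(g) = -3 + g*(-4 + g) (B(g) = -3 + (g - 4)*(g + (g - g)) = -3 + (-4 + g)*(g + 0) = -3 + (-4 + g)*g = -3 + g*(-4 + g))
0*B(3/(-2) + 4/(-4)) + 75*(-18 + y) = 0*(-3 + (3/(-2) + 4/(-4))² - 4*(3/(-2) + 4/(-4))) + 75*(-18 + 64) = 0*(-3 + (3*(-½) + 4*(-¼))² - 4*(3*(-½) + 4*(-¼))) + 75*46 = 0*(-3 + (-3/2 - 1)² - 4*(-3/2 - 1)) + 3450 = 0*(-3 + (-5/2)² - 4*(-5/2)) + 3450 = 0*(-3 + 25/4 + 10) + 3450 = 0*(53/4) + 3450 = 0 + 3450 = 3450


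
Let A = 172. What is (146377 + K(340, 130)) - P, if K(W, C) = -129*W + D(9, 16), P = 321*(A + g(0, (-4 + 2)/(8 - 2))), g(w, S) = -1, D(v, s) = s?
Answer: 47642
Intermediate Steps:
P = 54891 (P = 321*(172 - 1) = 321*171 = 54891)
K(W, C) = 16 - 129*W (K(W, C) = -129*W + 16 = 16 - 129*W)
(146377 + K(340, 130)) - P = (146377 + (16 - 129*340)) - 1*54891 = (146377 + (16 - 43860)) - 54891 = (146377 - 43844) - 54891 = 102533 - 54891 = 47642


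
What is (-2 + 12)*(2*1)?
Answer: 20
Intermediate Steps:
(-2 + 12)*(2*1) = 10*2 = 20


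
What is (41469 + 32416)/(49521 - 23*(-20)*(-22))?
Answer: 73885/39401 ≈ 1.8752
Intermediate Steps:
(41469 + 32416)/(49521 - 23*(-20)*(-22)) = 73885/(49521 + 460*(-22)) = 73885/(49521 - 10120) = 73885/39401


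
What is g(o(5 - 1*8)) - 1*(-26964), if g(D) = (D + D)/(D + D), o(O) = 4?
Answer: 26965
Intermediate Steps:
g(D) = 1 (g(D) = (2*D)/((2*D)) = (2*D)*(1/(2*D)) = 1)
g(o(5 - 1*8)) - 1*(-26964) = 1 - 1*(-26964) = 1 + 26964 = 26965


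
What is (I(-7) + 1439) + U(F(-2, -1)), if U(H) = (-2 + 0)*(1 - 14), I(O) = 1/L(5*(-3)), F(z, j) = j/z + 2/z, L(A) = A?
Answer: 21974/15 ≈ 1464.9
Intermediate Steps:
F(z, j) = 2/z + j/z
I(O) = -1/15 (I(O) = 1/(5*(-3)) = 1/(-15) = -1/15)
U(H) = 26 (U(H) = -2*(-13) = 26)
(I(-7) + 1439) + U(F(-2, -1)) = (-1/15 + 1439) + 26 = 21584/15 + 26 = 21974/15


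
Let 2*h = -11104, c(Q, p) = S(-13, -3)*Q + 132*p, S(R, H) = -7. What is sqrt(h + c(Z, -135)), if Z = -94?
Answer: I*sqrt(22714) ≈ 150.71*I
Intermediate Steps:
c(Q, p) = -7*Q + 132*p
h = -5552 (h = (1/2)*(-11104) = -5552)
sqrt(h + c(Z, -135)) = sqrt(-5552 + (-7*(-94) + 132*(-135))) = sqrt(-5552 + (658 - 17820)) = sqrt(-5552 - 17162) = sqrt(-22714) = I*sqrt(22714)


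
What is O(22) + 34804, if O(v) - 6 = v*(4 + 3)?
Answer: 34964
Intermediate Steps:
O(v) = 6 + 7*v (O(v) = 6 + v*(4 + 3) = 6 + v*7 = 6 + 7*v)
O(22) + 34804 = (6 + 7*22) + 34804 = (6 + 154) + 34804 = 160 + 34804 = 34964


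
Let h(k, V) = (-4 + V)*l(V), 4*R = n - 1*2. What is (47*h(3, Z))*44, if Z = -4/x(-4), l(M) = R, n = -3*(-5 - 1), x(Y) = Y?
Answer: -24816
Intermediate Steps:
n = 18 (n = -3*(-6) = 18)
R = 4 (R = (18 - 1*2)/4 = (18 - 2)/4 = (1/4)*16 = 4)
l(M) = 4
Z = 1 (Z = -4/(-4) = -4*(-1/4) = 1)
h(k, V) = -16 + 4*V (h(k, V) = (-4 + V)*4 = -16 + 4*V)
(47*h(3, Z))*44 = (47*(-16 + 4*1))*44 = (47*(-16 + 4))*44 = (47*(-12))*44 = -564*44 = -24816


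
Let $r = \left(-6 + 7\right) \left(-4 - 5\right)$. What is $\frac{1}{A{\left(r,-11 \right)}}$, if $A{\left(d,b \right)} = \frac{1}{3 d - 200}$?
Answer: $-227$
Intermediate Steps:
$r = -9$ ($r = 1 \left(-9\right) = -9$)
$A{\left(d,b \right)} = \frac{1}{-200 + 3 d}$
$\frac{1}{A{\left(r,-11 \right)}} = \frac{1}{\frac{1}{-200 + 3 \left(-9\right)}} = \frac{1}{\frac{1}{-200 - 27}} = \frac{1}{\frac{1}{-227}} = \frac{1}{- \frac{1}{227}} = -227$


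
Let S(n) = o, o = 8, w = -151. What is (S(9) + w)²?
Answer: 20449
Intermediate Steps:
S(n) = 8
(S(9) + w)² = (8 - 151)² = (-143)² = 20449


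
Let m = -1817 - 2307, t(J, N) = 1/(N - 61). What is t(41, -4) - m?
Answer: 268059/65 ≈ 4124.0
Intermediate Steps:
t(J, N) = 1/(-61 + N)
m = -4124
t(41, -4) - m = 1/(-61 - 4) - 1*(-4124) = 1/(-65) + 4124 = -1/65 + 4124 = 268059/65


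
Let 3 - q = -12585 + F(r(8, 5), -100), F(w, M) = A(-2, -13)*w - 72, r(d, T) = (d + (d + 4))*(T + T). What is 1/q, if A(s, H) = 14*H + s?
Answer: 1/49460 ≈ 2.0218e-5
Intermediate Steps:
A(s, H) = s + 14*H
r(d, T) = 2*T*(4 + 2*d) (r(d, T) = (d + (4 + d))*(2*T) = (4 + 2*d)*(2*T) = 2*T*(4 + 2*d))
F(w, M) = -72 - 184*w (F(w, M) = (-2 + 14*(-13))*w - 72 = (-2 - 182)*w - 72 = -184*w - 72 = -72 - 184*w)
q = 49460 (q = 3 - (-12585 + (-72 - 736*5*(2 + 8))) = 3 - (-12585 + (-72 - 736*5*10)) = 3 - (-12585 + (-72 - 184*200)) = 3 - (-12585 + (-72 - 36800)) = 3 - (-12585 - 36872) = 3 - 1*(-49457) = 3 + 49457 = 49460)
1/q = 1/49460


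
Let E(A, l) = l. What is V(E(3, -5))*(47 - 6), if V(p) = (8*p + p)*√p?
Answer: -1845*I*√5 ≈ -4125.5*I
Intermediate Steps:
V(p) = 9*p^(3/2) (V(p) = (9*p)*√p = 9*p^(3/2))
V(E(3, -5))*(47 - 6) = (9*(-5)^(3/2))*(47 - 6) = (9*(-5*I*√5))*41 = -45*I*√5*41 = -1845*I*√5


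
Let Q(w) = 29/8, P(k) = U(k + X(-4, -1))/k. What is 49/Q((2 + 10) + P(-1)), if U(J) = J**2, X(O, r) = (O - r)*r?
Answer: 392/29 ≈ 13.517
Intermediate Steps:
X(O, r) = r*(O - r)
P(k) = (3 + k)**2/k (P(k) = (k - (-4 - 1*(-1)))**2/k = (k - (-4 + 1))**2/k = (k - 1*(-3))**2/k = (k + 3)**2/k = (3 + k)**2/k)
Q(w) = 29/8 (Q(w) = 29*(1/8) = 29/8)
49/Q((2 + 10) + P(-1)) = 49/(29/8) = 49*(8/29) = 392/29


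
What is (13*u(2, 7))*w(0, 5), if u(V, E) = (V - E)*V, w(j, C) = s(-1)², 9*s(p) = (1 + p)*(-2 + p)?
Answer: 0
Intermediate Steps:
s(p) = (1 + p)*(-2 + p)/9 (s(p) = ((1 + p)*(-2 + p))/9 = (1 + p)*(-2 + p)/9)
w(j, C) = 0 (w(j, C) = (-2/9 - ⅑*(-1) + (⅑)*(-1)²)² = (-2/9 + ⅑ + (⅑)*1)² = (-2/9 + ⅑ + ⅑)² = 0² = 0)
u(V, E) = V*(V - E)
(13*u(2, 7))*w(0, 5) = (13*(2*(2 - 1*7)))*0 = (13*(2*(2 - 7)))*0 = (13*(2*(-5)))*0 = (13*(-10))*0 = -130*0 = 0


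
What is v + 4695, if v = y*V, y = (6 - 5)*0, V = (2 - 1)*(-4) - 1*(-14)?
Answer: 4695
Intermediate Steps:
V = 10 (V = 1*(-4) + 14 = -4 + 14 = 10)
y = 0 (y = 1*0 = 0)
v = 0 (v = 0*10 = 0)
v + 4695 = 0 + 4695 = 4695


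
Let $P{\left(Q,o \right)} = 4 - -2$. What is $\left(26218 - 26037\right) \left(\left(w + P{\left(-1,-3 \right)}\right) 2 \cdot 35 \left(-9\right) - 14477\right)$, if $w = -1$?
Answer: $-3190487$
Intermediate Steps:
$P{\left(Q,o \right)} = 6$ ($P{\left(Q,o \right)} = 4 + 2 = 6$)
$\left(26218 - 26037\right) \left(\left(w + P{\left(-1,-3 \right)}\right) 2 \cdot 35 \left(-9\right) - 14477\right) = \left(26218 - 26037\right) \left(\left(-1 + 6\right) 2 \cdot 35 \left(-9\right) - 14477\right) = 181 \left(5 \cdot 2 \cdot 35 \left(-9\right) - 14477\right) = 181 \left(10 \cdot 35 \left(-9\right) - 14477\right) = 181 \left(350 \left(-9\right) - 14477\right) = 181 \left(-3150 - 14477\right) = 181 \left(-17627\right) = -3190487$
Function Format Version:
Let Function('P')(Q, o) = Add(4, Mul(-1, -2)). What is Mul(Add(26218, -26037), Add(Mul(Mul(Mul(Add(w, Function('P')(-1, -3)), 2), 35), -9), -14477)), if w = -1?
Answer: -3190487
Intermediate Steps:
Function('P')(Q, o) = 6 (Function('P')(Q, o) = Add(4, 2) = 6)
Mul(Add(26218, -26037), Add(Mul(Mul(Mul(Add(w, Function('P')(-1, -3)), 2), 35), -9), -14477)) = Mul(Add(26218, -26037), Add(Mul(Mul(Mul(Add(-1, 6), 2), 35), -9), -14477)) = Mul(181, Add(Mul(Mul(Mul(5, 2), 35), -9), -14477)) = Mul(181, Add(Mul(Mul(10, 35), -9), -14477)) = Mul(181, Add(Mul(350, -9), -14477)) = Mul(181, Add(-3150, -14477)) = Mul(181, -17627) = -3190487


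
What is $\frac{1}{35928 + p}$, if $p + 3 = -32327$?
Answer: $\frac{1}{3598} \approx 0.00027793$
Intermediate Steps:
$p = -32330$ ($p = -3 - 32327 = -32330$)
$\frac{1}{35928 + p} = \frac{1}{35928 - 32330} = \frac{1}{3598}$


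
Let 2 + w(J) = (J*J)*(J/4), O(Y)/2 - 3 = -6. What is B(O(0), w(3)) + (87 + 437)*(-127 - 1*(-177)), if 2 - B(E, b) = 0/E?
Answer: 26202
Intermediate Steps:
O(Y) = -6 (O(Y) = 6 + 2*(-6) = 6 - 12 = -6)
w(J) = -2 + J**3/4 (w(J) = -2 + (J*J)*(J/4) = -2 + J**2*(J*(1/4)) = -2 + J**2*(J/4) = -2 + J**3/4)
B(E, b) = 2 (B(E, b) = 2 - 0/E = 2 - 1*0 = 2 + 0 = 2)
B(O(0), w(3)) + (87 + 437)*(-127 - 1*(-177)) = 2 + (87 + 437)*(-127 - 1*(-177)) = 2 + 524*(-127 + 177) = 2 + 524*50 = 2 + 26200 = 26202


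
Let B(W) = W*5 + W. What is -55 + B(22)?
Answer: 77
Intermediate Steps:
B(W) = 6*W (B(W) = 5*W + W = 6*W)
-55 + B(22) = -55 + 6*22 = -55 + 132 = 77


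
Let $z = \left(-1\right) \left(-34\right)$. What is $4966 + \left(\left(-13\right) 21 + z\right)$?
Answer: $4727$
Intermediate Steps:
$z = 34$
$4966 + \left(\left(-13\right) 21 + z\right) = 4966 + \left(\left(-13\right) 21 + 34\right) = 4966 + \left(-273 + 34\right) = 4966 - 239 = 4727$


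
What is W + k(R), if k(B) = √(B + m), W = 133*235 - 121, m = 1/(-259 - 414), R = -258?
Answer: 31134 + 11*I*√965755/673 ≈ 31134.0 + 16.062*I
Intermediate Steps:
m = -1/673 (m = 1/(-673) = -1/673 ≈ -0.0014859)
W = 31134 (W = 31255 - 121 = 31134)
k(B) = √(-1/673 + B) (k(B) = √(B - 1/673) = √(-1/673 + B))
W + k(R) = 31134 + √(-673 + 452929*(-258))/673 = 31134 + √(-673 - 116855682)/673 = 31134 + √(-116856355)/673 = 31134 + (11*I*√965755)/673 = 31134 + 11*I*√965755/673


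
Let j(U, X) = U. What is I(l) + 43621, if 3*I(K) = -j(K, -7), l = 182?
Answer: 130681/3 ≈ 43560.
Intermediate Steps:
I(K) = -K/3 (I(K) = (-K)/3 = -K/3)
I(l) + 43621 = -⅓*182 + 43621 = -182/3 + 43621 = 130681/3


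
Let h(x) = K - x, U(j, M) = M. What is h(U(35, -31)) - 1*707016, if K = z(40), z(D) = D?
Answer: -706945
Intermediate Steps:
K = 40
h(x) = 40 - x
h(U(35, -31)) - 1*707016 = (40 - 1*(-31)) - 1*707016 = (40 + 31) - 707016 = 71 - 707016 = -706945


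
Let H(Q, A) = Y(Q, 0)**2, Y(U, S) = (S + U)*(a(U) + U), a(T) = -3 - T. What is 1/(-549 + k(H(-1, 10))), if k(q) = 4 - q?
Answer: -1/554 ≈ -0.0018051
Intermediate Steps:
Y(U, S) = -3*S - 3*U (Y(U, S) = (S + U)*((-3 - U) + U) = (S + U)*(-3) = -3*S - 3*U)
H(Q, A) = 9*Q**2 (H(Q, A) = (-3*0 - 3*Q)**2 = (0 - 3*Q)**2 = (-3*Q)**2 = 9*Q**2)
1/(-549 + k(H(-1, 10))) = 1/(-549 + (4 - 9*(-1)**2)) = 1/(-549 + (4 - 9)) = 1/(-549 - 5) = 1/(-554) = -1/554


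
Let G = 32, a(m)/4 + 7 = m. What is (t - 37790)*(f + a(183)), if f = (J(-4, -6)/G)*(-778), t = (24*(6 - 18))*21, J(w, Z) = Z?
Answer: -149027281/4 ≈ -3.7257e+7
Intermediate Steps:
a(m) = -28 + 4*m
t = -6048 (t = (24*(-12))*21 = -288*21 = -6048)
f = 1167/8 (f = -6/32*(-778) = -6*1/32*(-778) = -3/16*(-778) = 1167/8 ≈ 145.88)
(t - 37790)*(f + a(183)) = (-6048 - 37790)*(1167/8 + (-28 + 4*183)) = -43838*(1167/8 + (-28 + 732)) = -43838*(1167/8 + 704) = -43838*6799/8 = -149027281/4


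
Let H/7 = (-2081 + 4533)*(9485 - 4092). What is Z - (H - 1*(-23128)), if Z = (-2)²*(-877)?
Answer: -92592088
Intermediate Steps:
H = 92565452 (H = 7*((-2081 + 4533)*(9485 - 4092)) = 7*(2452*5393) = 7*13223636 = 92565452)
Z = -3508 (Z = 4*(-877) = -3508)
Z - (H - 1*(-23128)) = -3508 - (92565452 - 1*(-23128)) = -3508 - (92565452 + 23128) = -3508 - 1*92588580 = -3508 - 92588580 = -92592088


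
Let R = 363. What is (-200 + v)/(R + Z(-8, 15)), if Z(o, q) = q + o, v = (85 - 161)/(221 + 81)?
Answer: -15119/27935 ≈ -0.54122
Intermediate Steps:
v = -38/151 (v = -76/302 = -76*1/302 = -38/151 ≈ -0.25166)
Z(o, q) = o + q
(-200 + v)/(R + Z(-8, 15)) = (-200 - 38/151)/(363 + (-8 + 15)) = -30238/(151*(363 + 7)) = -30238/151/370 = -30238/151*1/370 = -15119/27935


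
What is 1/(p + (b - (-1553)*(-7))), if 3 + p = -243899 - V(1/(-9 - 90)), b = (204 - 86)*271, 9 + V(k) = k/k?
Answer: -1/222787 ≈ -4.4886e-6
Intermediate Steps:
V(k) = -8 (V(k) = -9 + k/k = -9 + 1 = -8)
b = 31978 (b = 118*271 = 31978)
p = -243894 (p = -3 + (-243899 - 1*(-8)) = -3 + (-243899 + 8) = -3 - 243891 = -243894)
1/(p + (b - (-1553)*(-7))) = 1/(-243894 + (31978 - (-1553)*(-7))) = 1/(-243894 + (31978 - 1*10871)) = 1/(-243894 + (31978 - 10871)) = 1/(-243894 + 21107) = 1/(-222787) = -1/222787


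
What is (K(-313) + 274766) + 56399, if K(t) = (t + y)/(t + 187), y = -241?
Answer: 20863672/63 ≈ 3.3117e+5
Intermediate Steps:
K(t) = (-241 + t)/(187 + t) (K(t) = (t - 241)/(t + 187) = (-241 + t)/(187 + t))
(K(-313) + 274766) + 56399 = ((-241 - 313)/(187 - 313) + 274766) + 56399 = (-554/(-126) + 274766) + 56399 = (-1/126*(-554) + 274766) + 56399 = (277/63 + 274766) + 56399 = 17310535/63 + 56399 = 20863672/63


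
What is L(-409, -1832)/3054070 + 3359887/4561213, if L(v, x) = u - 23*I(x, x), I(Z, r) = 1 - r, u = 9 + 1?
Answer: 10069079523353/13930263786910 ≈ 0.72282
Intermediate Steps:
u = 10
I(Z, r) = 1 - r
L(v, x) = -13 + 23*x (L(v, x) = 10 - 23*(1 - x) = 10 + (-23 + 23*x) = -13 + 23*x)
L(-409, -1832)/3054070 + 3359887/4561213 = (-13 + 23*(-1832))/3054070 + 3359887/4561213 = (-13 - 42136)*(1/3054070) + 3359887*(1/4561213) = -42149*1/3054070 + 3359887/4561213 = -42149/3054070 + 3359887/4561213 = 10069079523353/13930263786910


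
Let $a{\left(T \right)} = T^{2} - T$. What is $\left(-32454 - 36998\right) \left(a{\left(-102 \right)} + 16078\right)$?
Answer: $-1846311968$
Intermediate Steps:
$\left(-32454 - 36998\right) \left(a{\left(-102 \right)} + 16078\right) = \left(-32454 - 36998\right) \left(- 102 \left(-1 - 102\right) + 16078\right) = - 69452 \left(\left(-102\right) \left(-103\right) + 16078\right) = - 69452 \left(10506 + 16078\right) = \left(-69452\right) 26584 = -1846311968$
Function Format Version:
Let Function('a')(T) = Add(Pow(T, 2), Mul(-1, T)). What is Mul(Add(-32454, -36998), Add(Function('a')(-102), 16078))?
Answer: -1846311968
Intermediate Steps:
Mul(Add(-32454, -36998), Add(Function('a')(-102), 16078)) = Mul(Add(-32454, -36998), Add(Mul(-102, Add(-1, -102)), 16078)) = Mul(-69452, Add(Mul(-102, -103), 16078)) = Mul(-69452, Add(10506, 16078)) = Mul(-69452, 26584) = -1846311968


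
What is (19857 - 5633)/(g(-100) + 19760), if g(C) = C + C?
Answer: 1778/2445 ≈ 0.72720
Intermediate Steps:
g(C) = 2*C
(19857 - 5633)/(g(-100) + 19760) = (19857 - 5633)/(2*(-100) + 19760) = 14224/(-200 + 19760) = 14224/19560 = 14224*(1/19560) = 1778/2445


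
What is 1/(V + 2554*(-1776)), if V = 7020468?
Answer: 1/2484564 ≈ 4.0249e-7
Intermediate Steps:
1/(V + 2554*(-1776)) = 1/(7020468 + 2554*(-1776)) = 1/(7020468 - 4535904) = 1/2484564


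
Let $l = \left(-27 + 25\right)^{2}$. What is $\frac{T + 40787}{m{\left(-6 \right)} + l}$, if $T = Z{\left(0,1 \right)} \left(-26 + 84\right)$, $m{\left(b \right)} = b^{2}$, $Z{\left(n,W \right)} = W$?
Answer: $\frac{8169}{8} \approx 1021.1$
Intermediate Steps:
$l = 4$ ($l = \left(-2\right)^{2} = 4$)
$T = 58$ ($T = 1 \left(-26 + 84\right) = 1 \cdot 58 = 58$)
$\frac{T + 40787}{m{\left(-6 \right)} + l} = \frac{58 + 40787}{\left(-6\right)^{2} + 4} = \frac{40845}{36 + 4} = \frac{40845}{40} = 40845 \cdot \frac{1}{40} = \frac{8169}{8}$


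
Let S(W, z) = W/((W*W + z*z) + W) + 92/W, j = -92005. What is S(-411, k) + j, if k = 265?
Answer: -9027560552966/98120085 ≈ -92005.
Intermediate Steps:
S(W, z) = 92/W + W/(W + W**2 + z**2) (S(W, z) = W/((W**2 + z**2) + W) + 92/W = W/(W + W**2 + z**2) + 92/W = 92/W + W/(W + W**2 + z**2))
S(-411, k) + j = (92*(-411) + 92*265**2 + 93*(-411)**2)/((-411)*(-411 + (-411)**2 + 265**2)) - 92005 = -(-37812 + 92*70225 + 93*168921)/(411*(-411 + 168921 + 70225)) - 92005 = -1/411*(-37812 + 6460700 + 15709653)/238735 - 92005 = -1/411*1/238735*22132541 - 92005 = -22132541/98120085 - 92005 = -9027560552966/98120085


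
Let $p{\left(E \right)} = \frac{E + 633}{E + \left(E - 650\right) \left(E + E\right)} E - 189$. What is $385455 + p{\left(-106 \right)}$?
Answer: $\frac{582136399}{1511} \approx 3.8527 \cdot 10^{5}$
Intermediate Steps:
$p{\left(E \right)} = -189 + \frac{E \left(633 + E\right)}{E + 2 E \left(-650 + E\right)}$ ($p{\left(E \right)} = \frac{633 + E}{E + \left(-650 + E\right) 2 E} E - 189 = \frac{633 + E}{E + 2 E \left(-650 + E\right)} E - 189 = \frac{E \left(633 + E\right)}{E + 2 E \left(-650 + E\right)} - 189 = -189 + \frac{E \left(633 + E\right)}{E + 2 E \left(-650 + E\right)}$)
$385455 + p{\left(-106 \right)} = 385455 + \frac{246144 - -39962}{-1299 + 2 \left(-106\right)} = 385455 + \frac{246144 + 39962}{-1299 - 212} = 385455 + \frac{1}{-1511} \cdot 286106 = 385455 - \frac{286106}{1511} = \frac{582136399}{1511}$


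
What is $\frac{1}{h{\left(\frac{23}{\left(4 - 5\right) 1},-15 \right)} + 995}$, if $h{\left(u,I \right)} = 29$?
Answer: $\frac{1}{1024} \approx 0.00097656$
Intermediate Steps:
$\frac{1}{h{\left(\frac{23}{\left(4 - 5\right) 1},-15 \right)} + 995} = \frac{1}{29 + 995} = \frac{1}{1024}$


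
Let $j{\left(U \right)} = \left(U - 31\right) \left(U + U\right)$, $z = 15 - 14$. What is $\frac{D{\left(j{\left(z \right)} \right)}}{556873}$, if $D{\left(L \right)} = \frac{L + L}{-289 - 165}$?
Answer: $\frac{60}{126410171} \approx 4.7465 \cdot 10^{-7}$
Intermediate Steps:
$z = 1$ ($z = 15 - 14 = 1$)
$j{\left(U \right)} = 2 U \left(-31 + U\right)$ ($j{\left(U \right)} = \left(-31 + U\right) 2 U = 2 U \left(-31 + U\right)$)
$D{\left(L \right)} = - \frac{L}{227}$ ($D{\left(L \right)} = \frac{2 L}{-454} = 2 L \left(- \frac{1}{454}\right) = - \frac{L}{227}$)
$\frac{D{\left(j{\left(z \right)} \right)}}{556873} = \frac{\left(- \frac{1}{227}\right) 2 \cdot 1 \left(-31 + 1\right)}{556873} = - \frac{2 \cdot 1 \left(-30\right)}{227} \cdot \frac{1}{556873} = \left(- \frac{1}{227}\right) \left(-60\right) \frac{1}{556873} = \frac{60}{227} \cdot \frac{1}{556873} = \frac{60}{126410171}$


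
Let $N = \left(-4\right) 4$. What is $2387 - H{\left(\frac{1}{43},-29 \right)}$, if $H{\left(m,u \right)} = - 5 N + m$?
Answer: $\frac{99200}{43} \approx 2307.0$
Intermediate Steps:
$N = -16$
$H{\left(m,u \right)} = 80 + m$ ($H{\left(m,u \right)} = \left(-5\right) \left(-16\right) + m = 80 + m$)
$2387 - H{\left(\frac{1}{43},-29 \right)} = 2387 - \left(80 + \frac{1}{43}\right) = 2387 - \frac{3441}{43} = \frac{99200}{43}$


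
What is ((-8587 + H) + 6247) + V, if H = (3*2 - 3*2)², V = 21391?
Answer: 19051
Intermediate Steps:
H = 0 (H = (6 - 6)² = 0² = 0)
((-8587 + H) + 6247) + V = ((-8587 + 0) + 6247) + 21391 = (-8587 + 6247) + 21391 = -2340 + 21391 = 19051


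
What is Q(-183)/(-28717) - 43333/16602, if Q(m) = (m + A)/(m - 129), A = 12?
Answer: -64708948729/24791500968 ≈ -2.6101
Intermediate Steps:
Q(m) = (12 + m)/(-129 + m) (Q(m) = (m + 12)/(m - 129) = (12 + m)/(-129 + m))
Q(-183)/(-28717) - 43333/16602 = ((12 - 183)/(-129 - 183))/(-28717) - 43333/16602 = (-171/(-312))*(-1/28717) - 43333*1/16602 = -1/312*(-171)*(-1/28717) - 43333/16602 = (57/104)*(-1/28717) - 43333/16602 = -57/2986568 - 43333/16602 = -64708948729/24791500968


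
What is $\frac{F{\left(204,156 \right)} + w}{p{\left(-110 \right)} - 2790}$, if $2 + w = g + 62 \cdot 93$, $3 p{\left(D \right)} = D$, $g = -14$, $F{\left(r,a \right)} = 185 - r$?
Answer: $- \frac{17193}{8480} \approx -2.0275$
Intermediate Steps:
$p{\left(D \right)} = \frac{D}{3}$
$w = 5750$ ($w = -2 + \left(-14 + 62 \cdot 93\right) = -2 + \left(-14 + 5766\right) = -2 + 5752 = 5750$)
$\frac{F{\left(204,156 \right)} + w}{p{\left(-110 \right)} - 2790} = \frac{\left(185 - 204\right) + 5750}{\frac{1}{3} \left(-110\right) - 2790} = \frac{\left(185 - 204\right) + 5750}{- \frac{110}{3} - 2790} = \frac{-19 + 5750}{- \frac{8480}{3}} = 5731 \left(- \frac{3}{8480}\right) = - \frac{17193}{8480}$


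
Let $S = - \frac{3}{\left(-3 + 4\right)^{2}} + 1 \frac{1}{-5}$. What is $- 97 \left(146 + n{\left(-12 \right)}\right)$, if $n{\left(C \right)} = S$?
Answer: $- \frac{69258}{5} \approx -13852.0$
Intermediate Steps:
$S = - \frac{16}{5}$ ($S = - \frac{3}{1^{2}} + 1 \left(- \frac{1}{5}\right) = - \frac{3}{1} - \frac{1}{5} = \left(-3\right) 1 - \frac{1}{5} = -3 - \frac{1}{5} = - \frac{16}{5} \approx -3.2$)
$n{\left(C \right)} = - \frac{16}{5}$
$- 97 \left(146 + n{\left(-12 \right)}\right) = - 97 \left(146 - \frac{16}{5}\right) = \left(-97\right) \frac{714}{5} = - \frac{69258}{5}$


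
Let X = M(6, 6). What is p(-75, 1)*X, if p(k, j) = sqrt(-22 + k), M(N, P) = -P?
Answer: -6*I*sqrt(97) ≈ -59.093*I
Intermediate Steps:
X = -6 (X = -1*6 = -6)
p(-75, 1)*X = sqrt(-22 - 75)*(-6) = sqrt(-97)*(-6) = (I*sqrt(97))*(-6) = -6*I*sqrt(97)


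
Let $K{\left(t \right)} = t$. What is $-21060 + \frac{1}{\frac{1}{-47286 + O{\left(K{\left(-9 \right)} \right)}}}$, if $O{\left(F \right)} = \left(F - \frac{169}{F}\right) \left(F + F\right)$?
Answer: $-68522$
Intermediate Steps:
$O{\left(F \right)} = 2 F \left(F - \frac{169}{F}\right)$ ($O{\left(F \right)} = \left(F - \frac{169}{F}\right) 2 F = 2 F \left(F - \frac{169}{F}\right)$)
$-21060 + \frac{1}{\frac{1}{-47286 + O{\left(K{\left(-9 \right)} \right)}}} = -21060 + \frac{1}{\frac{1}{-47286 - \left(338 - 2 \left(-9\right)^{2}\right)}} = -21060 + \frac{1}{\frac{1}{-47286 + \left(-338 + 2 \cdot 81\right)}} = -21060 + \frac{1}{\frac{1}{-47286 + \left(-338 + 162\right)}} = -21060 + \frac{1}{\frac{1}{-47286 - 176}} = -21060 + \frac{1}{\frac{1}{-47462}} = -21060 + \frac{1}{- \frac{1}{47462}} = -21060 - 47462 = -68522$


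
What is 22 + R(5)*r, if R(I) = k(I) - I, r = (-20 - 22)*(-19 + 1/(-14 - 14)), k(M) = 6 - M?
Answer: -3176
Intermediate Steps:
r = 1599/2 (r = -42*(-19 + 1/(-28)) = -42*(-19 - 1/28) = -42*(-533/28) = 1599/2 ≈ 799.50)
R(I) = 6 - 2*I (R(I) = (6 - I) - I = 6 - 2*I)
22 + R(5)*r = 22 + (6 - 2*5)*(1599/2) = 22 + (6 - 10)*(1599/2) = 22 - 4*1599/2 = 22 - 3198 = -3176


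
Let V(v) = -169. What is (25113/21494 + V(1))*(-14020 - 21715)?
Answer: 11719043105/1954 ≈ 5.9975e+6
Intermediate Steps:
(25113/21494 + V(1))*(-14020 - 21715) = (25113/21494 - 169)*(-14020 - 21715) = (25113*(1/21494) - 169)*(-35735) = (2283/1954 - 169)*(-35735) = -327943/1954*(-35735) = 11719043105/1954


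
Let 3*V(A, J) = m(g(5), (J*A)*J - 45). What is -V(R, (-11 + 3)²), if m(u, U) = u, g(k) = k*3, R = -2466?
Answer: -5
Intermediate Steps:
g(k) = 3*k
V(A, J) = 5 (V(A, J) = (3*5)/3 = (⅓)*15 = 5)
-V(R, (-11 + 3)²) = -1*5 = -5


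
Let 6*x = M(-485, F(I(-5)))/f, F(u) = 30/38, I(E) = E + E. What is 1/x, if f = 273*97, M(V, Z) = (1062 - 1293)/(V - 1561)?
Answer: 1407276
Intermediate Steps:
I(E) = 2*E
F(u) = 15/19 (F(u) = 30*(1/38) = 15/19)
M(V, Z) = -231/(-1561 + V)
f = 26481
x = 1/1407276 (x = (-231/(-1561 - 485)/26481)/6 = (-231/(-2046)*(1/26481))/6 = (-231*(-1/2046)*(1/26481))/6 = ((7/62)*(1/26481))/6 = (⅙)*(1/234546) = 1/1407276 ≈ 7.1059e-7)
1/x = 1/(1/1407276) = 1407276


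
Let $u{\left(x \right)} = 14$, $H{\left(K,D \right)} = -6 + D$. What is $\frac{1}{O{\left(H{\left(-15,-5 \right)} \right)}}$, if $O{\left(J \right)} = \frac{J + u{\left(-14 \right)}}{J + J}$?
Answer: $- \frac{22}{3} \approx -7.3333$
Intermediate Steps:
$O{\left(J \right)} = \frac{14 + J}{2 J}$ ($O{\left(J \right)} = \frac{J + 14}{J + J} = \frac{14 + J}{2 J}$)
$\frac{1}{O{\left(H{\left(-15,-5 \right)} \right)}} = \frac{1}{\frac{1}{2} \frac{1}{-6 - 5} \left(14 - 11\right)} = \frac{1}{\frac{1}{2} \frac{1}{-11} \left(14 - 11\right)} = \frac{1}{\frac{1}{2} \left(- \frac{1}{11}\right) 3} = \frac{1}{- \frac{3}{22}} = - \frac{22}{3}$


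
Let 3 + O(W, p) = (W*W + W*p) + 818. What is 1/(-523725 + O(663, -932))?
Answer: -1/701257 ≈ -1.4260e-6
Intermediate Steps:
O(W, p) = 815 + W² + W*p (O(W, p) = -3 + ((W*W + W*p) + 818) = -3 + ((W² + W*p) + 818) = -3 + (818 + W² + W*p) = 815 + W² + W*p)
1/(-523725 + O(663, -932)) = 1/(-523725 + (815 + 663² + 663*(-932))) = 1/(-523725 + (815 + 439569 - 617916)) = 1/(-523725 - 177532) = 1/(-701257) = -1/701257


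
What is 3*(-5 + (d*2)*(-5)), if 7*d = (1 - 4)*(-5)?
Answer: -555/7 ≈ -79.286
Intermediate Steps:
d = 15/7 (d = ((1 - 4)*(-5))/7 = (-3*(-5))/7 = (1/7)*15 = 15/7 ≈ 2.1429)
3*(-5 + (d*2)*(-5)) = 3*(-5 + ((15/7)*2)*(-5)) = 3*(-5 + (30/7)*(-5)) = 3*(-5 - 150/7) = 3*(-185/7) = -555/7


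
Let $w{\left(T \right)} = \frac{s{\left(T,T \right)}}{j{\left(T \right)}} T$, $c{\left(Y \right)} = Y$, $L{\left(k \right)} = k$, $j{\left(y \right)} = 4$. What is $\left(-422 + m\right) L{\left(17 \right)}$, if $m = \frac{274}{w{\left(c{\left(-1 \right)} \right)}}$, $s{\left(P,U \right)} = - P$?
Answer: $-25806$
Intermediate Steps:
$w{\left(T \right)} = - \frac{T^{2}}{4}$ ($w{\left(T \right)} = \frac{\left(-1\right) T}{4} T = - T \frac{1}{4} T = - \frac{T}{4} T = - \frac{T^{2}}{4}$)
$m = -1096$ ($m = \frac{274}{\left(- \frac{1}{4}\right) \left(-1\right)^{2}} = \frac{274}{\left(- \frac{1}{4}\right) 1} = \frac{274}{- \frac{1}{4}} = 274 \left(-4\right) = -1096$)
$\left(-422 + m\right) L{\left(17 \right)} = \left(-422 - 1096\right) 17 = \left(-1518\right) 17 = -25806$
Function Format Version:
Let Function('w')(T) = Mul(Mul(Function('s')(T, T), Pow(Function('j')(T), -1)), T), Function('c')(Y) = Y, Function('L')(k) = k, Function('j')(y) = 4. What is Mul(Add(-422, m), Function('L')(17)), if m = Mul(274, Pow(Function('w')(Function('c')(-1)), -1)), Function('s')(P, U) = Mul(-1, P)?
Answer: -25806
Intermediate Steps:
Function('w')(T) = Mul(Rational(-1, 4), Pow(T, 2)) (Function('w')(T) = Mul(Mul(Mul(-1, T), Pow(4, -1)), T) = Mul(Mul(Mul(-1, T), Rational(1, 4)), T) = Mul(Mul(Rational(-1, 4), T), T) = Mul(Rational(-1, 4), Pow(T, 2)))
m = -1096 (m = Mul(274, Pow(Mul(Rational(-1, 4), Pow(-1, 2)), -1)) = Mul(274, Pow(Mul(Rational(-1, 4), 1), -1)) = Mul(274, Pow(Rational(-1, 4), -1)) = Mul(274, -4) = -1096)
Mul(Add(-422, m), Function('L')(17)) = Mul(Add(-422, -1096), 17) = Mul(-1518, 17) = -25806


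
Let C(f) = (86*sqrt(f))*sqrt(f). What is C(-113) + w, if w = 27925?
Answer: 18207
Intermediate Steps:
C(f) = 86*f
C(-113) + w = 86*(-113) + 27925 = -9718 + 27925 = 18207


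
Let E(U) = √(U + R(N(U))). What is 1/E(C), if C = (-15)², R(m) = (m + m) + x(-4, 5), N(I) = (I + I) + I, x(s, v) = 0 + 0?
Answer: √7/105 ≈ 0.025198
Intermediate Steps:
x(s, v) = 0
N(I) = 3*I (N(I) = 2*I + I = 3*I)
R(m) = 2*m (R(m) = (m + m) + 0 = 2*m + 0 = 2*m)
C = 225
E(U) = √7*√U (E(U) = √(U + 2*(3*U)) = √(U + 6*U) = √(7*U) = √7*√U)
1/E(C) = 1/(√7*√225) = 1/(√7*15) = 1/(15*√7) = √7/105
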